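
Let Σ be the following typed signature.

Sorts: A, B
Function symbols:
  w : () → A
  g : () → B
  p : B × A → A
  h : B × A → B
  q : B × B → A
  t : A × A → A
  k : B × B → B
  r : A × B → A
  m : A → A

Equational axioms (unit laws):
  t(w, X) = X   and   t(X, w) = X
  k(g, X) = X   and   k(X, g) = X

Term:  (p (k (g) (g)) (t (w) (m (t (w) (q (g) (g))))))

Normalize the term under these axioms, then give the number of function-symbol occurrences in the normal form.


size = 6

1. (p (k (g) (g)) (t (w) (m (t (w) (q (g) (g))))))  →  (p (g) (t (w) (m (t (w) (q (g) (g))))))
2. (p (g) (t (w) (m (t (w) (q (g) (g))))))  →  (p (g) (m (t (w) (q (g) (g)))))
3. (p (g) (m (t (w) (q (g) (g)))))  →  (p (g) (m (q (g) (g))))
normal form: (p (g) (m (q (g) (g))))


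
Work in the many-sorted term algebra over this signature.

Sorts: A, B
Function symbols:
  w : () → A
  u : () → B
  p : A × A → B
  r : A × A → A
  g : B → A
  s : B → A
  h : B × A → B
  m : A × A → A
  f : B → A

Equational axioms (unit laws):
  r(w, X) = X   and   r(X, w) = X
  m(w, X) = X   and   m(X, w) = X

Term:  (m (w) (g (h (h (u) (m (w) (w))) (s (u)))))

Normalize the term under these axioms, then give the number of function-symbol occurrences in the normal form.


size = 7

1. (m (w) (g (h (h (u) (m (w) (w))) (s (u)))))  →  (g (h (h (u) (m (w) (w))) (s (u))))
2. (g (h (h (u) (m (w) (w))) (s (u))))  →  (g (h (h (u) (w)) (s (u))))
normal form: (g (h (h (u) (w)) (s (u))))


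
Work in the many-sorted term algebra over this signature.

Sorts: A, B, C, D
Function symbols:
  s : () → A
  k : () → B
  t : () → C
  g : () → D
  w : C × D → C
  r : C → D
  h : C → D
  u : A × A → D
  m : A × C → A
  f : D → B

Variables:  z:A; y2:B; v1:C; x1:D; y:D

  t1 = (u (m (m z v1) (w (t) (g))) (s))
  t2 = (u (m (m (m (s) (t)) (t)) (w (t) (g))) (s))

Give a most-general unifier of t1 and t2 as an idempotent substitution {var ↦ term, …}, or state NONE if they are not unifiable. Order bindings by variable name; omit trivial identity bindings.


{v1 ↦ (t), z ↦ (m (s) (t))}


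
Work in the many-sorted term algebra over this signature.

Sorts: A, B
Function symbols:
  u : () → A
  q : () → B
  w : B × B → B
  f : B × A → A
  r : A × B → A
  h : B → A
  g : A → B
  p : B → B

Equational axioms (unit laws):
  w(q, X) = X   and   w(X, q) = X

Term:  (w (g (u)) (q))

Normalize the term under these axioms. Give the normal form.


1. (w (g (u)) (q))  →  (g (u))

normal form = (g (u))


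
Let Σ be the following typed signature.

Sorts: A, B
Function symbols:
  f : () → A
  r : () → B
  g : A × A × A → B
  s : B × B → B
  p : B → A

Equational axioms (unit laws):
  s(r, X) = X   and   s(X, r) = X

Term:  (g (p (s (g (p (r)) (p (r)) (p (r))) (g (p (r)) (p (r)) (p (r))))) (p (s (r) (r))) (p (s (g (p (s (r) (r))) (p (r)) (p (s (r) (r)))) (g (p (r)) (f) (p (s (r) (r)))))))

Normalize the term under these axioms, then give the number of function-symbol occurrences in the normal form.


size = 34

1. (g (p (s (g (p (r)) (p (r)) (p (r))) (g (p (r)) (p (r)) (p (r))))) (p (s (r) (r))) (p (s (g (p (s (r) (r))) (p (r)) (p (s (r) (r)))) (g (p (r)) (f) (p (s (r) (r)))))))  →  (g (p (s (g (p (r)) (p (r)) (p (r))) (g (p (r)) (p (r)) (p (r))))) (p (r)) (p (s (g (p (s (r) (r))) (p (r)) (p (s (r) (r)))) (g (p (r)) (f) (p (s (r) (r)))))))
2. (g (p (s (g (p (r)) (p (r)) (p (r))) (g (p (r)) (p (r)) (p (r))))) (p (r)) (p (s (g (p (s (r) (r))) (p (r)) (p (s (r) (r)))) (g (p (r)) (f) (p (s (r) (r)))))))  →  (g (p (s (g (p (r)) (p (r)) (p (r))) (g (p (r)) (p (r)) (p (r))))) (p (r)) (p (s (g (p (r)) (p (r)) (p (s (r) (r)))) (g (p (r)) (f) (p (s (r) (r)))))))
3. (g (p (s (g (p (r)) (p (r)) (p (r))) (g (p (r)) (p (r)) (p (r))))) (p (r)) (p (s (g (p (r)) (p (r)) (p (s (r) (r)))) (g (p (r)) (f) (p (s (r) (r)))))))  →  (g (p (s (g (p (r)) (p (r)) (p (r))) (g (p (r)) (p (r)) (p (r))))) (p (r)) (p (s (g (p (r)) (p (r)) (p (r))) (g (p (r)) (f) (p (s (r) (r)))))))
4. (g (p (s (g (p (r)) (p (r)) (p (r))) (g (p (r)) (p (r)) (p (r))))) (p (r)) (p (s (g (p (r)) (p (r)) (p (r))) (g (p (r)) (f) (p (s (r) (r)))))))  →  (g (p (s (g (p (r)) (p (r)) (p (r))) (g (p (r)) (p (r)) (p (r))))) (p (r)) (p (s (g (p (r)) (p (r)) (p (r))) (g (p (r)) (f) (p (r))))))
normal form: (g (p (s (g (p (r)) (p (r)) (p (r))) (g (p (r)) (p (r)) (p (r))))) (p (r)) (p (s (g (p (r)) (p (r)) (p (r))) (g (p (r)) (f) (p (r))))))


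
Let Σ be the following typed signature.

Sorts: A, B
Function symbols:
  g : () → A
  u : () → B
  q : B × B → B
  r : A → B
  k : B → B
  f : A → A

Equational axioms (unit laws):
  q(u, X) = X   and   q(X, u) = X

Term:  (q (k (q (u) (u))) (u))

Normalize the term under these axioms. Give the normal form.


normal form = (k (u))

1. (q (k (q (u) (u))) (u))  →  (k (q (u) (u)))
2. (k (q (u) (u)))  →  (k (u))


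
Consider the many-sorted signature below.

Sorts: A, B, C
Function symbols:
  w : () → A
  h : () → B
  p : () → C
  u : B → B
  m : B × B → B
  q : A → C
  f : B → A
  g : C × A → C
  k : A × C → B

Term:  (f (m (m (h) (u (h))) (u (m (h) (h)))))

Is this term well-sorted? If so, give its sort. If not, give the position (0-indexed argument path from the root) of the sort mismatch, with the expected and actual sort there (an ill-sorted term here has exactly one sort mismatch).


      (h) : B
        (h) : B
      (u (h)) : B
    (m (h) (u (h))) : B
        (h) : B
        (h) : B
      (m (h) (h)) : B
    (u (m (h) (h))) : B
  (m (m (h) (u (h))) (u (m (h) (h)))) : B
(f (m (m (h) (u (h))) (u (m (h) (h))))) : A

well-sorted; sort = A


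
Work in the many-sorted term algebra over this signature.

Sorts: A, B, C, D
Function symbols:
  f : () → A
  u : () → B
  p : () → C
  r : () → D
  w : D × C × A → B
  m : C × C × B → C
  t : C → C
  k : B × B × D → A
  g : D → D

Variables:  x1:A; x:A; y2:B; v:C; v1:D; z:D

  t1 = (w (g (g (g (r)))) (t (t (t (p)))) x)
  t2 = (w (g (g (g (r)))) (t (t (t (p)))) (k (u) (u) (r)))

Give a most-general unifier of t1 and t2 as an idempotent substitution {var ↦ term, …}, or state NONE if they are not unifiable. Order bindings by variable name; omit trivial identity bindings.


{x ↦ (k (u) (u) (r))}


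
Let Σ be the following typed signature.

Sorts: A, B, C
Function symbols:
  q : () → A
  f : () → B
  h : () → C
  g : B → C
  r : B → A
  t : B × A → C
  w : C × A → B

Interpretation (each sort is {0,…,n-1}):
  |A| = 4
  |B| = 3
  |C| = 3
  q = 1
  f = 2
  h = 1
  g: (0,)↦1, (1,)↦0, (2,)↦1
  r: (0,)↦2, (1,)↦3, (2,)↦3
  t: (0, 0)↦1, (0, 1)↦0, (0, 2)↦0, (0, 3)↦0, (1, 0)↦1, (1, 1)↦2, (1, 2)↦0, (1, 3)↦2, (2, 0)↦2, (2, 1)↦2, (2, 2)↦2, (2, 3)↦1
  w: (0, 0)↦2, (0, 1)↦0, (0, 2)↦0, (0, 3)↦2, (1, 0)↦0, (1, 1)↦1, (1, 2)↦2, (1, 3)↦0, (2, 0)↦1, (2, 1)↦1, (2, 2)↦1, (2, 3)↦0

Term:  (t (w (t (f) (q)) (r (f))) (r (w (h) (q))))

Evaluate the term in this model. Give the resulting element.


  f = 2
  q = 1
  (t (f) (q)) = t(2, 1) = 2
  f = 2
  (r (f)) = r(2,) = 3
  (w (t (f) (q)) (r (f))) = w(2, 3) = 0
  h = 1
  q = 1
  (w (h) (q)) = w(1, 1) = 1
  (r (w (h) (q))) = r(1,) = 3
  (t (w (t (f) (q)) (r (f))) (r (w (h) (q)))) = t(0, 3) = 0

value = 0


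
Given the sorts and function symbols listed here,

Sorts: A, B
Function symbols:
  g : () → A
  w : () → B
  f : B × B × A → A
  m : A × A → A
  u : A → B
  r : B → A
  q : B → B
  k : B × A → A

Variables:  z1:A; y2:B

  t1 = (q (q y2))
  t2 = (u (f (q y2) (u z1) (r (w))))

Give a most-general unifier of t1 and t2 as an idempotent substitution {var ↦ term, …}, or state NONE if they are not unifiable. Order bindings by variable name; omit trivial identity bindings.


NONE (not unifiable)

head clash or occurs-check failure — not unifiable


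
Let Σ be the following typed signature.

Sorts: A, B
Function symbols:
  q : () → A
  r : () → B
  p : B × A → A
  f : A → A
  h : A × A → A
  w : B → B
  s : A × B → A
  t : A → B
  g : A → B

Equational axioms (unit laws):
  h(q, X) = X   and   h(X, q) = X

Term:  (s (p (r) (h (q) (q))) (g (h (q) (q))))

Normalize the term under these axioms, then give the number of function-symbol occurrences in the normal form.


1. (s (p (r) (h (q) (q))) (g (h (q) (q))))  →  (s (p (r) (q)) (g (h (q) (q))))
2. (s (p (r) (q)) (g (h (q) (q))))  →  (s (p (r) (q)) (g (q)))
normal form: (s (p (r) (q)) (g (q)))

size = 6


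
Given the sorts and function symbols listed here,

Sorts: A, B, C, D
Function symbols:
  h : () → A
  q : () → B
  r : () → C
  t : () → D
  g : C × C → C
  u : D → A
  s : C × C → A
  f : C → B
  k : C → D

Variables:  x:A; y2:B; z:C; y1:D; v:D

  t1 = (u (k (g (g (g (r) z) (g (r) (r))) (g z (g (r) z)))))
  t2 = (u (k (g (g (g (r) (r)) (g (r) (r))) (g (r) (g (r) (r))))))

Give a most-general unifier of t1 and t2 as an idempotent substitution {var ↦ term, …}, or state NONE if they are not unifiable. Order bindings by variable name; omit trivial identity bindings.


{z ↦ (r)}


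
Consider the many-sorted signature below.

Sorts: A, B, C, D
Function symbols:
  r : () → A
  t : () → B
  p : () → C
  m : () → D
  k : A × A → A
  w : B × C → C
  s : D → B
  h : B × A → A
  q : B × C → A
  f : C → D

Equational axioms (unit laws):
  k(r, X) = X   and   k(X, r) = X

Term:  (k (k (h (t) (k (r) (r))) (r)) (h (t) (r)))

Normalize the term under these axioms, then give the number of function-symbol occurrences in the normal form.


size = 7

1. (k (k (h (t) (k (r) (r))) (r)) (h (t) (r)))  →  (k (h (t) (k (r) (r))) (h (t) (r)))
2. (k (h (t) (k (r) (r))) (h (t) (r)))  →  (k (h (t) (r)) (h (t) (r)))
normal form: (k (h (t) (r)) (h (t) (r)))


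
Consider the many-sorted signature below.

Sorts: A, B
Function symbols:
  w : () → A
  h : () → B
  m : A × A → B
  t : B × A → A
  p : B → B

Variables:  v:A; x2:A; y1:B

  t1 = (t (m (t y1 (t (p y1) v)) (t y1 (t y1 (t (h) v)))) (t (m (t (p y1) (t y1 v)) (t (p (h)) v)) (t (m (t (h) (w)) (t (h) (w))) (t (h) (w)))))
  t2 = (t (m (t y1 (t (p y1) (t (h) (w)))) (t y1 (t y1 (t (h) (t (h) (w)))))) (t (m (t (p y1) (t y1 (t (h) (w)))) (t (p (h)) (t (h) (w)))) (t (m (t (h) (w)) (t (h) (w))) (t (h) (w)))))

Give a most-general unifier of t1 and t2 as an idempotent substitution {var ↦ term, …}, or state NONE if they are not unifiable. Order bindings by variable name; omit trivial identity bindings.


{v ↦ (t (h) (w))}


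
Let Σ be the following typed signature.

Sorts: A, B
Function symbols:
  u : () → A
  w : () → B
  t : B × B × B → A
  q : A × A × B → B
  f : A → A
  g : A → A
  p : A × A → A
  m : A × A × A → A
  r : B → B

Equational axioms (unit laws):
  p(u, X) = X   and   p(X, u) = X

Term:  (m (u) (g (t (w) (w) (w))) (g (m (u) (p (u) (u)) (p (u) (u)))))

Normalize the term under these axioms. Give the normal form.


1. (m (u) (g (t (w) (w) (w))) (g (m (u) (p (u) (u)) (p (u) (u)))))  →  (m (u) (g (t (w) (w) (w))) (g (m (u) (u) (p (u) (u)))))
2. (m (u) (g (t (w) (w) (w))) (g (m (u) (u) (p (u) (u)))))  →  (m (u) (g (t (w) (w) (w))) (g (m (u) (u) (u))))

normal form = (m (u) (g (t (w) (w) (w))) (g (m (u) (u) (u))))


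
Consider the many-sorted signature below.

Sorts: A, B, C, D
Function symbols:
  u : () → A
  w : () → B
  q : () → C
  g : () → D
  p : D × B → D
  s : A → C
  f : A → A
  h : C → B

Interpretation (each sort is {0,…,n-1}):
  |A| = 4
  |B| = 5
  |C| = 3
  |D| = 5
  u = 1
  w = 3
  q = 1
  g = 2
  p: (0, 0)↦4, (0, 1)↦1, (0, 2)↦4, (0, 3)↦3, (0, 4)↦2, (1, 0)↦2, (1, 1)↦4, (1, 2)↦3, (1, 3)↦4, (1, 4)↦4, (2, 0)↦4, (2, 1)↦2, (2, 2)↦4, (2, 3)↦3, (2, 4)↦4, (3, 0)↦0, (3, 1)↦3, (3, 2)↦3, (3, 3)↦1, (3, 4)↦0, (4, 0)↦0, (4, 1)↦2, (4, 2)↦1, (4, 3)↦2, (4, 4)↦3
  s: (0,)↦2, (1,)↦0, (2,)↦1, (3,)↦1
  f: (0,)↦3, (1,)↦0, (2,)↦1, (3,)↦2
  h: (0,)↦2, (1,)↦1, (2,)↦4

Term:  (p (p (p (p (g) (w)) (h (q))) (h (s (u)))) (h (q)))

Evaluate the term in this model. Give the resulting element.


value = 3

  g = 2
  w = 3
  (p (g) (w)) = p(2, 3) = 3
  q = 1
  (h (q)) = h(1,) = 1
  (p (p (g) (w)) (h (q))) = p(3, 1) = 3
  u = 1
  (s (u)) = s(1,) = 0
  (h (s (u))) = h(0,) = 2
  (p (p (p (g) (w)) (h (q))) (h (s (u)))) = p(3, 2) = 3
  q = 1
  (h (q)) = h(1,) = 1
  (p (p (p (p (g) (w)) (h (q))) (h (s (u)))) (h (q))) = p(3, 1) = 3


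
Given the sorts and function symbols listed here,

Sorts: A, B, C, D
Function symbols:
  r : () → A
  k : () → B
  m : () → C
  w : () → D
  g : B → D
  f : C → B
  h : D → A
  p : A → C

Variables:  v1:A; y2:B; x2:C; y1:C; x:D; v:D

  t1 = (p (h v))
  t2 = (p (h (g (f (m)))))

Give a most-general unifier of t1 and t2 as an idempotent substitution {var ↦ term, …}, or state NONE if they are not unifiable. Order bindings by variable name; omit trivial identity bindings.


{v ↦ (g (f (m)))}


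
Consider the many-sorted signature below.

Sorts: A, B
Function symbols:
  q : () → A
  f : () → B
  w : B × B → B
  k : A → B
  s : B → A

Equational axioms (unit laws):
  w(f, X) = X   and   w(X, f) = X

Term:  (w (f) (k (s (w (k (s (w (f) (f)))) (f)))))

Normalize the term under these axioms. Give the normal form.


normal form = (k (s (k (s (f)))))

1. (w (f) (k (s (w (k (s (w (f) (f)))) (f)))))  →  (k (s (w (k (s (w (f) (f)))) (f))))
2. (k (s (w (k (s (w (f) (f)))) (f))))  →  (k (s (k (s (w (f) (f))))))
3. (k (s (k (s (w (f) (f))))))  →  (k (s (k (s (f)))))


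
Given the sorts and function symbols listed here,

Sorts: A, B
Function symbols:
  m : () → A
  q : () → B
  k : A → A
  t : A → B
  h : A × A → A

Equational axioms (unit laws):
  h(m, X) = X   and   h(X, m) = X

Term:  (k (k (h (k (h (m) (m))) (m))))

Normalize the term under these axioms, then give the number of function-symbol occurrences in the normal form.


size = 4

1. (k (k (h (k (h (m) (m))) (m))))  →  (k (k (k (h (m) (m)))))
2. (k (k (k (h (m) (m)))))  →  (k (k (k (m))))
normal form: (k (k (k (m))))


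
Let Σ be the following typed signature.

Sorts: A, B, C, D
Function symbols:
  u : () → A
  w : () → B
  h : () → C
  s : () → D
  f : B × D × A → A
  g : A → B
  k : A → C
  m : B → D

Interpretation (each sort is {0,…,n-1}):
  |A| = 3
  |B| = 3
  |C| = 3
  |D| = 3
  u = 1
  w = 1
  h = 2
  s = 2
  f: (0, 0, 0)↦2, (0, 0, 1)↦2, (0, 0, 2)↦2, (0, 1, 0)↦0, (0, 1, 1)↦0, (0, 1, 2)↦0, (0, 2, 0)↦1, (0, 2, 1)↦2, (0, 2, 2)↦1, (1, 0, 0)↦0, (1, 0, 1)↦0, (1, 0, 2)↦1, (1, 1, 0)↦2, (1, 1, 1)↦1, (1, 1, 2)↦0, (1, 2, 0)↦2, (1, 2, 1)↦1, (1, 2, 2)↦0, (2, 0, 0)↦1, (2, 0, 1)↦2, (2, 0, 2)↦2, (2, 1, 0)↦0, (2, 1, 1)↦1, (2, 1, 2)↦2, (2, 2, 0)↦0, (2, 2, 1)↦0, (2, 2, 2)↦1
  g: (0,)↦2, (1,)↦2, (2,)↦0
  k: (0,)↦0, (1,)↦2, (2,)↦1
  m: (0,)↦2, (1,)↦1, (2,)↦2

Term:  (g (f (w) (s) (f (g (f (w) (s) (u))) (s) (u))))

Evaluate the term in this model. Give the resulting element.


value = 0

  w = 1
  s = 2
  w = 1
  s = 2
  u = 1
  (f (w) (s) (u)) = f(1, 2, 1) = 1
  (g (f (w) (s) (u))) = g(1,) = 2
  s = 2
  u = 1
  (f (g (f (w) (s) (u))) (s) (u)) = f(2, 2, 1) = 0
  (f (w) (s) (f (g (f (w) (s) (u))) (s) (u))) = f(1, 2, 0) = 2
  (g (f (w) (s) (f (g (f (w) (s) (u))) (s) (u)))) = g(2,) = 0


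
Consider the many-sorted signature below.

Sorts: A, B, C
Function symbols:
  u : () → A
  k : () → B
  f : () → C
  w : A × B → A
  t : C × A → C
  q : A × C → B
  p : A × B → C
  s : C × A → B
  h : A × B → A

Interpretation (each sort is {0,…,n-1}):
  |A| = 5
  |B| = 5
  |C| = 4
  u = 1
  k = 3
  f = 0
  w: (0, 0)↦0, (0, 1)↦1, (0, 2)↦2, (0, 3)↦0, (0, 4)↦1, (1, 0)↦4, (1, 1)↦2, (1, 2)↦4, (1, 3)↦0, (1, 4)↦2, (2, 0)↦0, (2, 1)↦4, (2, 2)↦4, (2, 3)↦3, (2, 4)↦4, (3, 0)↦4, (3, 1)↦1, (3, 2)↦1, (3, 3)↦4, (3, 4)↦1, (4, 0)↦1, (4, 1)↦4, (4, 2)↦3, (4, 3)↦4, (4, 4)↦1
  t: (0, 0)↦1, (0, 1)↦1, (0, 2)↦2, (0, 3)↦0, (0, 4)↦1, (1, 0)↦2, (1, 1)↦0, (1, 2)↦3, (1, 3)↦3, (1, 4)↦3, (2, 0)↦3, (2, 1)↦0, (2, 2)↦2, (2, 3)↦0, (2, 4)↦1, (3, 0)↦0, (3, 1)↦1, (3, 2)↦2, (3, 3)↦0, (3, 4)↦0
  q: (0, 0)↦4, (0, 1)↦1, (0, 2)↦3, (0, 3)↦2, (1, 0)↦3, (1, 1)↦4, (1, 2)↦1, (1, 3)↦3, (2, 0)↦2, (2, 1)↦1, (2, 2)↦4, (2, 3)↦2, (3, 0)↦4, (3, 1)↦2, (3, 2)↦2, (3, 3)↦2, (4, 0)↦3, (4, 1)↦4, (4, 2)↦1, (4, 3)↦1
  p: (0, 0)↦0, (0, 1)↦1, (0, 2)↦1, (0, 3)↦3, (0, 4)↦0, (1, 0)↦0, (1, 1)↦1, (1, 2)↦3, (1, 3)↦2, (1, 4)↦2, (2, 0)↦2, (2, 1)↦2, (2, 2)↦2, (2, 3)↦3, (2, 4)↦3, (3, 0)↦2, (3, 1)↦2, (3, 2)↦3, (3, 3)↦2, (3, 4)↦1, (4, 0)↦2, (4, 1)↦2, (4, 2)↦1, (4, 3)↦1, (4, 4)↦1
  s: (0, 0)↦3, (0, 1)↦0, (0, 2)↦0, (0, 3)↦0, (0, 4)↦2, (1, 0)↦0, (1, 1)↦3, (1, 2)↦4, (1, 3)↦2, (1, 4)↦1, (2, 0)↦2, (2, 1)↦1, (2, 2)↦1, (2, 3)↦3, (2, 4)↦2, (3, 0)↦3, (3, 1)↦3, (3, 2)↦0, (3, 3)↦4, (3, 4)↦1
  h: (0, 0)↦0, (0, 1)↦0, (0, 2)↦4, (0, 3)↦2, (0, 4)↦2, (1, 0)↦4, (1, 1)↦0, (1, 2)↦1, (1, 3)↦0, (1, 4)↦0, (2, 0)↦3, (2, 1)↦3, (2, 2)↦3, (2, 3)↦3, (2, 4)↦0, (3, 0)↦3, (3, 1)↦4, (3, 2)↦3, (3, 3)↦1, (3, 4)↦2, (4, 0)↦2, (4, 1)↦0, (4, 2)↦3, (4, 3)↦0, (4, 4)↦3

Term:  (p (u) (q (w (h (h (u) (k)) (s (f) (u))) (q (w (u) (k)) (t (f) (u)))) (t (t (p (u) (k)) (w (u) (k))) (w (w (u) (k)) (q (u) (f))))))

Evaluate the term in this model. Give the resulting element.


  u = 1
  u = 1
  k = 3
  (h (u) (k)) = h(1, 3) = 0
  f = 0
  u = 1
  (s (f) (u)) = s(0, 1) = 0
  (h (h (u) (k)) (s (f) (u))) = h(0, 0) = 0
  u = 1
  k = 3
  (w (u) (k)) = w(1, 3) = 0
  f = 0
  u = 1
  (t (f) (u)) = t(0, 1) = 1
  (q (w (u) (k)) (t (f) (u))) = q(0, 1) = 1
  (w (h (h (u) (k)) (s (f) (u))) (q (w (u) (k)) (t (f) (u)))) = w(0, 1) = 1
  u = 1
  k = 3
  (p (u) (k)) = p(1, 3) = 2
  u = 1
  k = 3
  (w (u) (k)) = w(1, 3) = 0
  (t (p (u) (k)) (w (u) (k))) = t(2, 0) = 3
  u = 1
  k = 3
  (w (u) (k)) = w(1, 3) = 0
  u = 1
  f = 0
  (q (u) (f)) = q(1, 0) = 3
  (w (w (u) (k)) (q (u) (f))) = w(0, 3) = 0
  (t (t (p (u) (k)) (w (u) (k))) (w (w (u) (k)) (q (u) (f)))) = t(3, 0) = 0
  (q (w (h (h (u) (k)) (s (f) (u))) (q (w (u) (k)) (t (f) (u)))) (t (t (p (u) (k)) (w (u) (k))) (w (w (u) (k)) (q (u) (f))))) = q(1, 0) = 3
  (p (u) (q (w (h (h (u) (k)) (s (f) (u))) (q (w (u) (k)) (t (f) (u)))) (t (t (p (u) (k)) (w (u) (k))) (w (w (u) (k)) (q (u) (f)))))) = p(1, 3) = 2

value = 2


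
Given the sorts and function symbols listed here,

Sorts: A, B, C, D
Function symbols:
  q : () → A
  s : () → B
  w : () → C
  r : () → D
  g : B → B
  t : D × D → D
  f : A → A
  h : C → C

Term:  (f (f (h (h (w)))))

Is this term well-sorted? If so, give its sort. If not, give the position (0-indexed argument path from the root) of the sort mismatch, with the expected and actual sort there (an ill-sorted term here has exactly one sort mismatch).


        (w) : C
      (h (w)) : C
    (h (h (w))) : C
  (f (h (h (w)))) : ✗ arg 0 at [0, 0] has sort C, expected A

ill-sorted at position [0, 0]: expected A, got C


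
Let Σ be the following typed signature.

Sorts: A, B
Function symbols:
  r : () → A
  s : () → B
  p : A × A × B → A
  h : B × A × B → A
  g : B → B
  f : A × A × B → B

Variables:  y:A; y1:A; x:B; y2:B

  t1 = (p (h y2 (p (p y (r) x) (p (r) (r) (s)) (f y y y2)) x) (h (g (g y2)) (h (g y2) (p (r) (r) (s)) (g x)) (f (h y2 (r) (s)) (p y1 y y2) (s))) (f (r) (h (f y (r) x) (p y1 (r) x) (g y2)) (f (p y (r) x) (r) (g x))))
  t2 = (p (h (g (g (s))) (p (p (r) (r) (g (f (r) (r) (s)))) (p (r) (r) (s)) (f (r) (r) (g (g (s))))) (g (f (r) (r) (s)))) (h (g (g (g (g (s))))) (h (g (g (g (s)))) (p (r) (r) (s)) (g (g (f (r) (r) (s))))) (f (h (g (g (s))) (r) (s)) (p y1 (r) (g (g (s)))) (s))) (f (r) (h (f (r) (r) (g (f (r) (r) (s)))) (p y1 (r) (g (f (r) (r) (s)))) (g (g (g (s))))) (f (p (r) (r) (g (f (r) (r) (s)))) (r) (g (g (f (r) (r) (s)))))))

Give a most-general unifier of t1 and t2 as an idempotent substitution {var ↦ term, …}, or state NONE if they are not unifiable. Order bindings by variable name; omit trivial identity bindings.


{x ↦ (g (f (r) (r) (s))), y ↦ (r), y2 ↦ (g (g (s)))}


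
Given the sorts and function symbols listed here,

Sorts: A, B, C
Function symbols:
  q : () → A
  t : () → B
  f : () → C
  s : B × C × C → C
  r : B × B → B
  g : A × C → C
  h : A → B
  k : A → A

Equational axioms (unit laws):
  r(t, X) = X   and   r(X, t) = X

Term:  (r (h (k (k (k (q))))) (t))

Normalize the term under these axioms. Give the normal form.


normal form = (h (k (k (k (q)))))

1. (r (h (k (k (k (q))))) (t))  →  (h (k (k (k (q)))))


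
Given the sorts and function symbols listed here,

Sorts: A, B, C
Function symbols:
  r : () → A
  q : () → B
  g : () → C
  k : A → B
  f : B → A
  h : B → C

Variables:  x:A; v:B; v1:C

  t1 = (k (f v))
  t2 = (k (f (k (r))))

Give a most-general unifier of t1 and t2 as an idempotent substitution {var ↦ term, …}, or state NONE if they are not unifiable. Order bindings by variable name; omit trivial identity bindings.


{v ↦ (k (r))}


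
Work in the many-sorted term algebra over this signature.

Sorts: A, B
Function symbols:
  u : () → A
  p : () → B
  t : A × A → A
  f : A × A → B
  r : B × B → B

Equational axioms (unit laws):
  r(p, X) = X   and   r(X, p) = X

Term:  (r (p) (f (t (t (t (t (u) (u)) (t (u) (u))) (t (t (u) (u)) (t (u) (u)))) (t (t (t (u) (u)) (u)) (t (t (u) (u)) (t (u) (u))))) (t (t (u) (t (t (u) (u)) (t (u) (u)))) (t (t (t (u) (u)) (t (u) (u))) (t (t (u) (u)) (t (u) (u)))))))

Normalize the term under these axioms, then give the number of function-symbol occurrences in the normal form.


size = 55

1. (r (p) (f (t (t (t (t (u) (u)) (t (u) (u))) (t (t (u) (u)) (t (u) (u)))) (t (t (t (u) (u)) (u)) (t (t (u) (u)) (t (u) (u))))) (t (t (u) (t (t (u) (u)) (t (u) (u)))) (t (t (t (u) (u)) (t (u) (u))) (t (t (u) (u)) (t (u) (u)))))))  →  (f (t (t (t (t (u) (u)) (t (u) (u))) (t (t (u) (u)) (t (u) (u)))) (t (t (t (u) (u)) (u)) (t (t (u) (u)) (t (u) (u))))) (t (t (u) (t (t (u) (u)) (t (u) (u)))) (t (t (t (u) (u)) (t (u) (u))) (t (t (u) (u)) (t (u) (u))))))
normal form: (f (t (t (t (t (u) (u)) (t (u) (u))) (t (t (u) (u)) (t (u) (u)))) (t (t (t (u) (u)) (u)) (t (t (u) (u)) (t (u) (u))))) (t (t (u) (t (t (u) (u)) (t (u) (u)))) (t (t (t (u) (u)) (t (u) (u))) (t (t (u) (u)) (t (u) (u))))))


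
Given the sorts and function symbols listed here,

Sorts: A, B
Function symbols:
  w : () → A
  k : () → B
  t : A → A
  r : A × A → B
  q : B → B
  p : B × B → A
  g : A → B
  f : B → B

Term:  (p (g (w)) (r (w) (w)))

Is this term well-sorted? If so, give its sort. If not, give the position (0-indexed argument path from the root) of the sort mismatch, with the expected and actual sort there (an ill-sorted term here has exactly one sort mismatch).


well-sorted; sort = A

    (w) : A
  (g (w)) : B
    (w) : A
    (w) : A
  (r (w) (w)) : B
(p (g (w)) (r (w) (w))) : A


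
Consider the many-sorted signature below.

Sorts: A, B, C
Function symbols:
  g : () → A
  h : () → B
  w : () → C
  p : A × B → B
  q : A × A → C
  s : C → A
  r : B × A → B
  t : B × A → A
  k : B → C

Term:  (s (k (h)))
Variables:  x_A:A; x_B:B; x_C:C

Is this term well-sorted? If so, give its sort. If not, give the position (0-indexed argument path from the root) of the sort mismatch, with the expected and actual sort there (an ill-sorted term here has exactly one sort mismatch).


well-sorted; sort = A

    (h) : B
  (k (h)) : C
(s (k (h))) : A


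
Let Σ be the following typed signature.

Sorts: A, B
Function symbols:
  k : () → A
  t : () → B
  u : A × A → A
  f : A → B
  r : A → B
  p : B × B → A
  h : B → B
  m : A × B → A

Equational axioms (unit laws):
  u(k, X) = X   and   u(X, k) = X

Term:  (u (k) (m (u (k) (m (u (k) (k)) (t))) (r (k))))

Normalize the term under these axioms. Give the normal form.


1. (u (k) (m (u (k) (m (u (k) (k)) (t))) (r (k))))  →  (m (u (k) (m (u (k) (k)) (t))) (r (k)))
2. (m (u (k) (m (u (k) (k)) (t))) (r (k)))  →  (m (m (u (k) (k)) (t)) (r (k)))
3. (m (m (u (k) (k)) (t)) (r (k)))  →  (m (m (k) (t)) (r (k)))

normal form = (m (m (k) (t)) (r (k)))


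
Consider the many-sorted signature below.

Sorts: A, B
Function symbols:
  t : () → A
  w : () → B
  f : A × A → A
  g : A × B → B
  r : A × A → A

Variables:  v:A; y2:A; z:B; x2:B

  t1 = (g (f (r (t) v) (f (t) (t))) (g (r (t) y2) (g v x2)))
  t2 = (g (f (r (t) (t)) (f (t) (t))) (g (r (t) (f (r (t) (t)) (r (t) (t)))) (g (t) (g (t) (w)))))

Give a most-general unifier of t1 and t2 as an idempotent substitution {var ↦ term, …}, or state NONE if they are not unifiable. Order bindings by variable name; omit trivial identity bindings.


{v ↦ (t), x2 ↦ (g (t) (w)), y2 ↦ (f (r (t) (t)) (r (t) (t)))}


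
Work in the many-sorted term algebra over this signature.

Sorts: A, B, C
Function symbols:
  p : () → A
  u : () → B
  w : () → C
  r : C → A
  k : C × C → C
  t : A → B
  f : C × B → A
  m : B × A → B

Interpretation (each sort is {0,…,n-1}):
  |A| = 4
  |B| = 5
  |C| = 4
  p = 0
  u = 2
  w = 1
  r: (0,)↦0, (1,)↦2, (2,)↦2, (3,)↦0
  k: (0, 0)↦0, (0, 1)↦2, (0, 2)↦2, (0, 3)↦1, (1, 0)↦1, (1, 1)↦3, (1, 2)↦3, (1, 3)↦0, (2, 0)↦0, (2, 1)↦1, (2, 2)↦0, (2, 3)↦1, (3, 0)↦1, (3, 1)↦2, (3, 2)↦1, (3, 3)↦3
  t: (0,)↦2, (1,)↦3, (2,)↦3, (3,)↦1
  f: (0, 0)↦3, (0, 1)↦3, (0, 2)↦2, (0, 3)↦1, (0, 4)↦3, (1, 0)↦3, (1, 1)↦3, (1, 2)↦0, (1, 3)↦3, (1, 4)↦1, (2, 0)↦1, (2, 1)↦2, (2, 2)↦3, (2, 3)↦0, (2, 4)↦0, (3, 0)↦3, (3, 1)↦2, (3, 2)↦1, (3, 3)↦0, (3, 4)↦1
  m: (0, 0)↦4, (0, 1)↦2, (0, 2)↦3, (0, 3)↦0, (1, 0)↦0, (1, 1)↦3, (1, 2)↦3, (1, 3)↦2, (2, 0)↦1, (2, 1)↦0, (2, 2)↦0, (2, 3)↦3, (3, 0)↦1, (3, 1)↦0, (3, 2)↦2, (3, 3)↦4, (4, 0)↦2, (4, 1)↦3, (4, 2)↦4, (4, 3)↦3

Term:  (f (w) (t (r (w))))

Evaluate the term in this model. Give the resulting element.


  w = 1
  w = 1
  (r (w)) = r(1,) = 2
  (t (r (w))) = t(2,) = 3
  (f (w) (t (r (w)))) = f(1, 3) = 3

value = 3


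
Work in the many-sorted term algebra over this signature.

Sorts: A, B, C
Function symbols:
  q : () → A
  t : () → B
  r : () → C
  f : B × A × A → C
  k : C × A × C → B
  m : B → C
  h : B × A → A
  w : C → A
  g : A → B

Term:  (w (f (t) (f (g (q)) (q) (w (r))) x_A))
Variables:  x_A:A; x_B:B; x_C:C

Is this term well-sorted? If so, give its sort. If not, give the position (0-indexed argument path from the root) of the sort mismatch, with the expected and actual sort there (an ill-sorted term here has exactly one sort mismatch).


    (t) : B
        (q) : A
      (g (q)) : B
      (q) : A
        (r) : C
      (w (r)) : A
    (f (g (q)) (q) (w (r))) : C
    x_A : A
  (f (t) (f (g (q)) (q) (w (r))) x_A) : ✗ arg 1 at [0, 1] has sort C, expected A

ill-sorted at position [0, 1]: expected A, got C


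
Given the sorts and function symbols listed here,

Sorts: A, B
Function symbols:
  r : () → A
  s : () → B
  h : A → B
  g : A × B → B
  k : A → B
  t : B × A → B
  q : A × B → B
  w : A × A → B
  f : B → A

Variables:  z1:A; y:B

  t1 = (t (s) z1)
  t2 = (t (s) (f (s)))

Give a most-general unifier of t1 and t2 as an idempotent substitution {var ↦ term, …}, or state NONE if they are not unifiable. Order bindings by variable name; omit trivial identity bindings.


{z1 ↦ (f (s))}


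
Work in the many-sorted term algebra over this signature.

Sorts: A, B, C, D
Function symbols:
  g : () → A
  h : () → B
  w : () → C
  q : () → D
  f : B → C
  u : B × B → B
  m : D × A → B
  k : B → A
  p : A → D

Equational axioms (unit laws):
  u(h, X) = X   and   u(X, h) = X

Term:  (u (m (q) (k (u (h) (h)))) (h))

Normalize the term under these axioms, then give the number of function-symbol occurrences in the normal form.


size = 4

1. (u (m (q) (k (u (h) (h)))) (h))  →  (m (q) (k (u (h) (h))))
2. (m (q) (k (u (h) (h))))  →  (m (q) (k (h)))
normal form: (m (q) (k (h)))


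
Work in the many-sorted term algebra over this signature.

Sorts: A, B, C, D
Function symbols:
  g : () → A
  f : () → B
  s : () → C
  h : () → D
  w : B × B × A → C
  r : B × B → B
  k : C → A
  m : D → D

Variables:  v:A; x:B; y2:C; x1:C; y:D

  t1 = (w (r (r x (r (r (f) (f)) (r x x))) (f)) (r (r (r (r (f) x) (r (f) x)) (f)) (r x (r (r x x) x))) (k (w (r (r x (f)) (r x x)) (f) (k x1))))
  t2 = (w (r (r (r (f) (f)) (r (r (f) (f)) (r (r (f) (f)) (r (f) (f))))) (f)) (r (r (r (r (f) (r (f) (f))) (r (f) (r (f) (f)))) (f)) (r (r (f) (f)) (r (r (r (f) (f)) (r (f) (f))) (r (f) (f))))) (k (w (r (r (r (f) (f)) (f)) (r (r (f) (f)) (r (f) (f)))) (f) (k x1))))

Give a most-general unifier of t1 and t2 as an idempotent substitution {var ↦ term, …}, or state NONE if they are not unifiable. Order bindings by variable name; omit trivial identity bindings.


{x ↦ (r (f) (f))}


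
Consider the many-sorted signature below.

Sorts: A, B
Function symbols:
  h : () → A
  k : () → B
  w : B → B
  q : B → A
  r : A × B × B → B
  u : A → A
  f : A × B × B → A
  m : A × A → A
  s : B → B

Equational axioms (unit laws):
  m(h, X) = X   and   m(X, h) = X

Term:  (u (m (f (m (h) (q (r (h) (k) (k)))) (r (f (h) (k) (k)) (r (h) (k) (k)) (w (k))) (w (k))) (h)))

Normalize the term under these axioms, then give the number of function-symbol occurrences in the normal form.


size = 20

1. (u (m (f (m (h) (q (r (h) (k) (k)))) (r (f (h) (k) (k)) (r (h) (k) (k)) (w (k))) (w (k))) (h)))  →  (u (f (m (h) (q (r (h) (k) (k)))) (r (f (h) (k) (k)) (r (h) (k) (k)) (w (k))) (w (k))))
2. (u (f (m (h) (q (r (h) (k) (k)))) (r (f (h) (k) (k)) (r (h) (k) (k)) (w (k))) (w (k))))  →  (u (f (q (r (h) (k) (k))) (r (f (h) (k) (k)) (r (h) (k) (k)) (w (k))) (w (k))))
normal form: (u (f (q (r (h) (k) (k))) (r (f (h) (k) (k)) (r (h) (k) (k)) (w (k))) (w (k))))


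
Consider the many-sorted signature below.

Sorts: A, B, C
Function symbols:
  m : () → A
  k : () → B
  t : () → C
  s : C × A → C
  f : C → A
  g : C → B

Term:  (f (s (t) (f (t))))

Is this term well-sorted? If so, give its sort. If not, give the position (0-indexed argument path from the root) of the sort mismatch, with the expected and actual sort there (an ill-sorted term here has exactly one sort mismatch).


well-sorted; sort = A

    (t) : C
      (t) : C
    (f (t)) : A
  (s (t) (f (t))) : C
(f (s (t) (f (t)))) : A


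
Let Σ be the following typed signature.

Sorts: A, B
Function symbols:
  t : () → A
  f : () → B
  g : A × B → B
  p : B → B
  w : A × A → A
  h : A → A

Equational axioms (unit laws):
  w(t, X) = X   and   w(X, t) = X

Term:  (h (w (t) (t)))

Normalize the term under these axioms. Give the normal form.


1. (h (w (t) (t)))  →  (h (t))

normal form = (h (t))


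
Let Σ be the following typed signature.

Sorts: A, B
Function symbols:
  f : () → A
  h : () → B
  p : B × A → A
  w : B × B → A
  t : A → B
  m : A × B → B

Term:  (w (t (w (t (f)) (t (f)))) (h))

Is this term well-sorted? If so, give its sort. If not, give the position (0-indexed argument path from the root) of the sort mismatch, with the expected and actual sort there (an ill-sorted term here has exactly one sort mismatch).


        (f) : A
      (t (f)) : B
        (f) : A
      (t (f)) : B
    (w (t (f)) (t (f))) : A
  (t (w (t (f)) (t (f)))) : B
  (h) : B
(w (t (w (t (f)) (t (f)))) (h)) : A

well-sorted; sort = A


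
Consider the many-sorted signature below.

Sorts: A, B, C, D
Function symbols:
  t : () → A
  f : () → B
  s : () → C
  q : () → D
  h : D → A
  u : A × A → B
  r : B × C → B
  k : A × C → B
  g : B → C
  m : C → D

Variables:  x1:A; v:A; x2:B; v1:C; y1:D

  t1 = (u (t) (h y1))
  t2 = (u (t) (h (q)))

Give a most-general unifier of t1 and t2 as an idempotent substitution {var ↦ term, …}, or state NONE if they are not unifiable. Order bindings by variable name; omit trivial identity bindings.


{y1 ↦ (q)}


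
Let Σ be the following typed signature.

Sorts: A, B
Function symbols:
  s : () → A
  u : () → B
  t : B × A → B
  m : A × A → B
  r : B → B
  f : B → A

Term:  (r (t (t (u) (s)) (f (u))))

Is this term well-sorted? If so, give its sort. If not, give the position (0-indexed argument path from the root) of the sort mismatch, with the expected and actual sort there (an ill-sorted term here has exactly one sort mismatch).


well-sorted; sort = B

      (u) : B
      (s) : A
    (t (u) (s)) : B
      (u) : B
    (f (u)) : A
  (t (t (u) (s)) (f (u))) : B
(r (t (t (u) (s)) (f (u)))) : B


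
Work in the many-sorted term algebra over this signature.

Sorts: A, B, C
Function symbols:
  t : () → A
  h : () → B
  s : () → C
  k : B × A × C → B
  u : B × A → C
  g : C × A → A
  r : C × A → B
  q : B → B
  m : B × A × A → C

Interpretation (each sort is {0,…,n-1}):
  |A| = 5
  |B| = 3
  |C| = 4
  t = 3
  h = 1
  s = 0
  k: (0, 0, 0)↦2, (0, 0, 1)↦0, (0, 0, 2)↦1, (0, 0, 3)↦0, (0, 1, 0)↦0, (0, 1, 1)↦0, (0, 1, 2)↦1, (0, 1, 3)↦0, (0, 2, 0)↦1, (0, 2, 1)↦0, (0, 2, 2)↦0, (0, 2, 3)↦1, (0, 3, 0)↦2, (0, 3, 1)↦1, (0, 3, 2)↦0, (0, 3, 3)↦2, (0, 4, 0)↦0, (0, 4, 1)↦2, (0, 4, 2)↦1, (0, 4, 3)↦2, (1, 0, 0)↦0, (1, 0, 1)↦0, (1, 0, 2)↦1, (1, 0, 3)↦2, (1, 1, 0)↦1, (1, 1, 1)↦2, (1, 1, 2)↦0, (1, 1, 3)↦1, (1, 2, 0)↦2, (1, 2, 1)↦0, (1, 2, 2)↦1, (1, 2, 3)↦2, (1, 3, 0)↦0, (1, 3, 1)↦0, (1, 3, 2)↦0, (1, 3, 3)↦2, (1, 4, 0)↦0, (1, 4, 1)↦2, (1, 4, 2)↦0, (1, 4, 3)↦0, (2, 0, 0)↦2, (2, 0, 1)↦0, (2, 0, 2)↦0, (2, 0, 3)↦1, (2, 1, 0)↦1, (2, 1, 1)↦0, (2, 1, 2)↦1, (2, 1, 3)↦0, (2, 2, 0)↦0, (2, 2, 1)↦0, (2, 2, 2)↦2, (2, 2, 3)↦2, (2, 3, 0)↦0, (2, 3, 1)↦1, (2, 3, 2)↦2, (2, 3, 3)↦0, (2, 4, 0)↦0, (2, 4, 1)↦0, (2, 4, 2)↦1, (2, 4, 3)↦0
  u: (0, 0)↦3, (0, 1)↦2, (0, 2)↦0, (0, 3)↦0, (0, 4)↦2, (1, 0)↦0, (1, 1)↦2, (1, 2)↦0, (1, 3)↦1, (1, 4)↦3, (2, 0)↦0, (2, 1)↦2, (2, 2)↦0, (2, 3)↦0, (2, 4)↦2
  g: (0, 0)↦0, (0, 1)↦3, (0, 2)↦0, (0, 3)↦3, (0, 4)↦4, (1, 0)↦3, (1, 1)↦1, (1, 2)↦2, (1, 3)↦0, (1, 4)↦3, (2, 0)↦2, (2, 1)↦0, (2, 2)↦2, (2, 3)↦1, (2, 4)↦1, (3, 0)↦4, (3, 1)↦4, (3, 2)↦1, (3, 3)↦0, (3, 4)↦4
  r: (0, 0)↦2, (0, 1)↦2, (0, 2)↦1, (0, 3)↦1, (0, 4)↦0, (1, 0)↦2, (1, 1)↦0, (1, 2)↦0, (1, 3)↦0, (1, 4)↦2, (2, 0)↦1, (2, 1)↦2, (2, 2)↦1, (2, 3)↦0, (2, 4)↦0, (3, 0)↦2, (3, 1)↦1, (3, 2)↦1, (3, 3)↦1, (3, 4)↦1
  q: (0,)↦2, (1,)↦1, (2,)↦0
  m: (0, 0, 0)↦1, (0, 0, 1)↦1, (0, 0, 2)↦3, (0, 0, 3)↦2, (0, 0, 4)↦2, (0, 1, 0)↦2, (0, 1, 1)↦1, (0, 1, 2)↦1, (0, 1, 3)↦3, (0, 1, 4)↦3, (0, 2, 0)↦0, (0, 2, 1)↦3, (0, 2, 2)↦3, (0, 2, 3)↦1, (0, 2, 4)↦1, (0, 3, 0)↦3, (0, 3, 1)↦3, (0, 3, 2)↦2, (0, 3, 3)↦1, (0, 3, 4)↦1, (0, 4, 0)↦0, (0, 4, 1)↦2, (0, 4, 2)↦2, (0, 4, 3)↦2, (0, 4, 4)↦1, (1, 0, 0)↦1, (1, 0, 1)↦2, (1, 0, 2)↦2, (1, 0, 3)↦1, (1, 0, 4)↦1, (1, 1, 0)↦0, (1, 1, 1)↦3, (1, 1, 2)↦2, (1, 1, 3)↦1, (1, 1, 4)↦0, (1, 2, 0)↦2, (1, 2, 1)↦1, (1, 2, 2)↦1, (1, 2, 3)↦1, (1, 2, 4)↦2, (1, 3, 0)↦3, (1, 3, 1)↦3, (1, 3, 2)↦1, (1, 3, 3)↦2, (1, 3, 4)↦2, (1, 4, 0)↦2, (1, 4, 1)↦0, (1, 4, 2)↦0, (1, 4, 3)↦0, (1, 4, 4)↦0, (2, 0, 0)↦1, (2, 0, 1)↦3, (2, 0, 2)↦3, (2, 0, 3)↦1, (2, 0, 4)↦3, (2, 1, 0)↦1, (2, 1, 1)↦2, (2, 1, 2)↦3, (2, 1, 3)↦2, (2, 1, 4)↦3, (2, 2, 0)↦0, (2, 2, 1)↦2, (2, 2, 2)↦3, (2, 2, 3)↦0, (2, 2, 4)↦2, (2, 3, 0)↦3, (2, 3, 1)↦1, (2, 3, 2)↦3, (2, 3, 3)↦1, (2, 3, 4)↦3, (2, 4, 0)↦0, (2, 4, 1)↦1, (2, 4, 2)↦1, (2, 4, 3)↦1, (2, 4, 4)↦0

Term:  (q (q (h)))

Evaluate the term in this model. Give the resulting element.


value = 1

  h = 1
  (q (h)) = q(1,) = 1
  (q (q (h))) = q(1,) = 1


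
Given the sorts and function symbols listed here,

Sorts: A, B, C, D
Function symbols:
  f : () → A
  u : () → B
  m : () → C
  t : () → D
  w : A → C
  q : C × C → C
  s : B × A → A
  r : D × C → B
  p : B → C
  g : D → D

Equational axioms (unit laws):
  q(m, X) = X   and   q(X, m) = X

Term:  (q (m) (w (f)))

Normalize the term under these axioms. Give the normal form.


normal form = (w (f))

1. (q (m) (w (f)))  →  (w (f))


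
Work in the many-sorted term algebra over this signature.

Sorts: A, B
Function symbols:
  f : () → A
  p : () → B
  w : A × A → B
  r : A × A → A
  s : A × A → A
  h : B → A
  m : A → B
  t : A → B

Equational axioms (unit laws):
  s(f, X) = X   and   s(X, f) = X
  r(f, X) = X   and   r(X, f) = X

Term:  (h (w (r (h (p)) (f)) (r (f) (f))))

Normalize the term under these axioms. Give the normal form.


normal form = (h (w (h (p)) (f)))

1. (h (w (r (h (p)) (f)) (r (f) (f))))  →  (h (w (h (p)) (r (f) (f))))
2. (h (w (h (p)) (r (f) (f))))  →  (h (w (h (p)) (f)))


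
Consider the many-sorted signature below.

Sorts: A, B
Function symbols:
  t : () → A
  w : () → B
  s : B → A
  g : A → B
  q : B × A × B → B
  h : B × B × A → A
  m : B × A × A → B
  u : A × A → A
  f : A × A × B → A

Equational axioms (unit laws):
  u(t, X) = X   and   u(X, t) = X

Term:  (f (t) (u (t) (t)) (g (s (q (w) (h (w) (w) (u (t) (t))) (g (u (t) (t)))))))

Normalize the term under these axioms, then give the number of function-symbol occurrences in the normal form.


size = 13

1. (f (t) (u (t) (t)) (g (s (q (w) (h (w) (w) (u (t) (t))) (g (u (t) (t)))))))  →  (f (t) (t) (g (s (q (w) (h (w) (w) (u (t) (t))) (g (u (t) (t)))))))
2. (f (t) (t) (g (s (q (w) (h (w) (w) (u (t) (t))) (g (u (t) (t)))))))  →  (f (t) (t) (g (s (q (w) (h (w) (w) (t)) (g (u (t) (t)))))))
3. (f (t) (t) (g (s (q (w) (h (w) (w) (t)) (g (u (t) (t)))))))  →  (f (t) (t) (g (s (q (w) (h (w) (w) (t)) (g (t))))))
normal form: (f (t) (t) (g (s (q (w) (h (w) (w) (t)) (g (t))))))


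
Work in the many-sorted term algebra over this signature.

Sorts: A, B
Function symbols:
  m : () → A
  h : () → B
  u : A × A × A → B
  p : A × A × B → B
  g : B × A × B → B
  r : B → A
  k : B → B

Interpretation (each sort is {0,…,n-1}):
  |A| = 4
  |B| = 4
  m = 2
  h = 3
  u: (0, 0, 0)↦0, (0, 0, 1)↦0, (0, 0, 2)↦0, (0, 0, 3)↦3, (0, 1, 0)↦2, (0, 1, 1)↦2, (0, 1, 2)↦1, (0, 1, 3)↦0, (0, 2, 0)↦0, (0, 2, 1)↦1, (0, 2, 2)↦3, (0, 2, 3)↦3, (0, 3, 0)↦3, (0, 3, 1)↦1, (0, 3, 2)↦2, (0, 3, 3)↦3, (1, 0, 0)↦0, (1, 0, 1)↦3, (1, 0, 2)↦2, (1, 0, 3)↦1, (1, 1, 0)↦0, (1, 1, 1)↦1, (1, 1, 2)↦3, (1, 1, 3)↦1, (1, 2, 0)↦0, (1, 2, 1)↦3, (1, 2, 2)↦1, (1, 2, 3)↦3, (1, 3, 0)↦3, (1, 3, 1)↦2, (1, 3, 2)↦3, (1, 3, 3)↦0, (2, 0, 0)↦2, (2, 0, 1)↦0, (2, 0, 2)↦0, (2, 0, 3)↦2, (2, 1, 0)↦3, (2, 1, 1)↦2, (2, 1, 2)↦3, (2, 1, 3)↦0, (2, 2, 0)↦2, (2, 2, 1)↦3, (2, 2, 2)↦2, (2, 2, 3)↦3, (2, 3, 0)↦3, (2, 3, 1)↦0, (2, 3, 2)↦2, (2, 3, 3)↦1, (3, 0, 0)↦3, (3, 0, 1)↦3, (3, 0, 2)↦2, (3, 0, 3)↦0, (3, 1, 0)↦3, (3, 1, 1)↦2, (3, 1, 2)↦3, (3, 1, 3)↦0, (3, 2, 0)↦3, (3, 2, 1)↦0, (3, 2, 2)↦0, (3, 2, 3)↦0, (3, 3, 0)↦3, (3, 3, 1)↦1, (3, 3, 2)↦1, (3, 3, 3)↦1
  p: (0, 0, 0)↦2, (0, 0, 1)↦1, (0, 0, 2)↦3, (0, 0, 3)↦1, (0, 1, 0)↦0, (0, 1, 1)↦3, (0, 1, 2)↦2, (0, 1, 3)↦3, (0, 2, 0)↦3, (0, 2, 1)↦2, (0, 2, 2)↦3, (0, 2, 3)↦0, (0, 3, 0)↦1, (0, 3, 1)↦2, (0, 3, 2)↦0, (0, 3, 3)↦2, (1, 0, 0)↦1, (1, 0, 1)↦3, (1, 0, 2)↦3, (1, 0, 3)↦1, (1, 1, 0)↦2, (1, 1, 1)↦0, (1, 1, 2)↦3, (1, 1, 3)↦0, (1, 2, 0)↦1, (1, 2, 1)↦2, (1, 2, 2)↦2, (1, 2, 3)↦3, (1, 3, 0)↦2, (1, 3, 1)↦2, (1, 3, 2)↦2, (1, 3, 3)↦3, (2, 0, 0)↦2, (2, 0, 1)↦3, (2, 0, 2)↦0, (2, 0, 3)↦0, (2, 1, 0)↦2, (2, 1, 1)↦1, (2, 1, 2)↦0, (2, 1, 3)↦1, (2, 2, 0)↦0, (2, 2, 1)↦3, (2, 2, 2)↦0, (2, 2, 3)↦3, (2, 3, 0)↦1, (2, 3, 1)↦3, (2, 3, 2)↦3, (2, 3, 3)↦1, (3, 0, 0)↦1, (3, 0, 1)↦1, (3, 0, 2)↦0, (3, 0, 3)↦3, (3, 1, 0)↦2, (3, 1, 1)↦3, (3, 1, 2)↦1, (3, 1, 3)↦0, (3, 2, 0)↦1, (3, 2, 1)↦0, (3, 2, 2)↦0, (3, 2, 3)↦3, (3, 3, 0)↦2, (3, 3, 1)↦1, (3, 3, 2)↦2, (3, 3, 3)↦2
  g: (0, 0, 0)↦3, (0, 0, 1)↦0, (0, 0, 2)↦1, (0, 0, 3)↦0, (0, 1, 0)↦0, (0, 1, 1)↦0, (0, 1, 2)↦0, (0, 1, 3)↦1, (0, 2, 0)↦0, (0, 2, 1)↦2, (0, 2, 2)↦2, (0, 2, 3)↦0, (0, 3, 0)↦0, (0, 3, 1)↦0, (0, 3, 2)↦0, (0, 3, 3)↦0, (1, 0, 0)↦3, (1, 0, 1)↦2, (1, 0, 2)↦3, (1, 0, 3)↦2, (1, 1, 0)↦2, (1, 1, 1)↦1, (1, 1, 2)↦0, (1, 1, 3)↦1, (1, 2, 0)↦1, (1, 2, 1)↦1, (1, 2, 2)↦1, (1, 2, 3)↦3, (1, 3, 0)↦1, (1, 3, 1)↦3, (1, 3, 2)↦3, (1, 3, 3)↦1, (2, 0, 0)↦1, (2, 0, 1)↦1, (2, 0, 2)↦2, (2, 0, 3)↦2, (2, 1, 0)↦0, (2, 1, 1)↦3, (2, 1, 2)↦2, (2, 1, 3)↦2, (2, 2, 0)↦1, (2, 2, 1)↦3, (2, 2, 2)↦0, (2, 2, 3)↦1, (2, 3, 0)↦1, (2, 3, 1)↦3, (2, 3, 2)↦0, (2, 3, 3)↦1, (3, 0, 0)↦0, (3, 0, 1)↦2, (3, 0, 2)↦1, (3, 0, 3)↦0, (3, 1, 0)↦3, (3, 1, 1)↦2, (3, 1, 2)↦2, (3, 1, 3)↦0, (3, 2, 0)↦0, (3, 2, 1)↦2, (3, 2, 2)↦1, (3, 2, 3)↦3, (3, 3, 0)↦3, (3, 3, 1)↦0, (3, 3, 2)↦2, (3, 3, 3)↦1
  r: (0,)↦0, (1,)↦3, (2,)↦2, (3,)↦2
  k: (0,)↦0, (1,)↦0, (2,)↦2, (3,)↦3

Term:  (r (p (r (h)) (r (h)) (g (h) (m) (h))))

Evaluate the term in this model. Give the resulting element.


value = 2

  h = 3
  (r (h)) = r(3,) = 2
  h = 3
  (r (h)) = r(3,) = 2
  h = 3
  m = 2
  h = 3
  (g (h) (m) (h)) = g(3, 2, 3) = 3
  (p (r (h)) (r (h)) (g (h) (m) (h))) = p(2, 2, 3) = 3
  (r (p (r (h)) (r (h)) (g (h) (m) (h)))) = r(3,) = 2
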